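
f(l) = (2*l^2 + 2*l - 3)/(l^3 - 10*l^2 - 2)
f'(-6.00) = 0.00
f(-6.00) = -0.10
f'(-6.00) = 0.00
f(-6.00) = -0.10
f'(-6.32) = -0.00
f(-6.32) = -0.10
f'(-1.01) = 0.55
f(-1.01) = 0.23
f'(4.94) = -0.08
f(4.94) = -0.44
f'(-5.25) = 0.00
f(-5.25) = -0.10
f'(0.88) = -0.55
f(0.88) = -0.03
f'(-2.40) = 0.06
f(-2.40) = -0.05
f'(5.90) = -0.13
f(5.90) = -0.54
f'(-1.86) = 0.12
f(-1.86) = -0.00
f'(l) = (4*l + 2)/(l^3 - 10*l^2 - 2) + (-3*l^2 + 20*l)*(2*l^2 + 2*l - 3)/(l^3 - 10*l^2 - 2)^2 = (-2*l^4 - 4*l^3 + 29*l^2 - 68*l - 4)/(l^6 - 20*l^5 + 100*l^4 - 4*l^3 + 40*l^2 + 4)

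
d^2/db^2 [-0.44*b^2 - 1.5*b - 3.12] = -0.880000000000000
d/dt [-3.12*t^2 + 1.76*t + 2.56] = 1.76 - 6.24*t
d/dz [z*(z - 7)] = 2*z - 7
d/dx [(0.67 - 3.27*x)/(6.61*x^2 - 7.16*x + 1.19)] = (21.6147*x^2 - 8.8574*x + 0.9059)/(43.6921*x^4 - 94.6552*x^3 + 66.9974*x^2 - 17.0408*x + 1.4161)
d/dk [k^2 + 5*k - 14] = 2*k + 5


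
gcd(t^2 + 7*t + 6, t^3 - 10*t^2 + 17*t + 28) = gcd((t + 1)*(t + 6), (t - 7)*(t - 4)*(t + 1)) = t + 1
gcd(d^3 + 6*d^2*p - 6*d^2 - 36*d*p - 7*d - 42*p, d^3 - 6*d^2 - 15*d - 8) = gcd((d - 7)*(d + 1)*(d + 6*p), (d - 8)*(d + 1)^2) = d + 1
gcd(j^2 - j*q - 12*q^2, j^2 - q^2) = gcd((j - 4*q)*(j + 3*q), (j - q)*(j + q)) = 1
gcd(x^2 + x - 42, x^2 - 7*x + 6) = x - 6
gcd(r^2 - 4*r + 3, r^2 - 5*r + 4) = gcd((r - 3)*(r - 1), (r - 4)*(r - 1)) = r - 1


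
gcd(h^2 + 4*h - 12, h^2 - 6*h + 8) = h - 2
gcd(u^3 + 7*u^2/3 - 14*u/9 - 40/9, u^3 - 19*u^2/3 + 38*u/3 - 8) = u - 4/3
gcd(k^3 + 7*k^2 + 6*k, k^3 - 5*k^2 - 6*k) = k^2 + k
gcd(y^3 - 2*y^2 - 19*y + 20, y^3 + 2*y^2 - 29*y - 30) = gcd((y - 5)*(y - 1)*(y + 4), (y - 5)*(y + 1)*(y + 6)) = y - 5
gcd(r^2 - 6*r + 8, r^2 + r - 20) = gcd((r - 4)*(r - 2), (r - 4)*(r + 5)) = r - 4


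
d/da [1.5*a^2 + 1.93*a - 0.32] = 3.0*a + 1.93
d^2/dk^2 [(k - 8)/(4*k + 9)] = -328/(4*k + 9)^3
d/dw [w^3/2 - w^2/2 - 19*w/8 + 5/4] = 3*w^2/2 - w - 19/8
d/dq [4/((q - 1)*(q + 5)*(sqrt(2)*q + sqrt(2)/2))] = 24*sqrt(2)*(-q^2 - 3*q + 1)/(4*q^6 + 36*q^5 + 57*q^4 - 128*q^3 - 54*q^2 + 60*q + 25)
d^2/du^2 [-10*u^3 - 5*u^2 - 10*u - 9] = -60*u - 10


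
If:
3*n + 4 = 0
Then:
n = -4/3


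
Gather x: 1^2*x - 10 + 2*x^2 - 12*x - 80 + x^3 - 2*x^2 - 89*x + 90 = x^3 - 100*x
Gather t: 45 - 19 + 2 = 28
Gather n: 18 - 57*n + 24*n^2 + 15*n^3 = 15*n^3 + 24*n^2 - 57*n + 18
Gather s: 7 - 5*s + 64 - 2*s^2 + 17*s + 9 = -2*s^2 + 12*s + 80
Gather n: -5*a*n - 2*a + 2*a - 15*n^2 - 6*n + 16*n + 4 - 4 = -15*n^2 + n*(10 - 5*a)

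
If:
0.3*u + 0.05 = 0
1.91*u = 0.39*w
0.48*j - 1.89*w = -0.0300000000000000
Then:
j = -3.28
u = -0.17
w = -0.82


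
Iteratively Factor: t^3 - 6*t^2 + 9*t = (t)*(t^2 - 6*t + 9) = t*(t - 3)*(t - 3)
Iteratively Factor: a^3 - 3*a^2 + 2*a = (a - 2)*(a^2 - a) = (a - 2)*(a - 1)*(a)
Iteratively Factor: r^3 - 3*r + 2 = (r - 1)*(r^2 + r - 2) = (r - 1)*(r + 2)*(r - 1)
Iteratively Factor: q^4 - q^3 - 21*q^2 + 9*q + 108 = (q - 4)*(q^3 + 3*q^2 - 9*q - 27) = (q - 4)*(q + 3)*(q^2 - 9) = (q - 4)*(q + 3)^2*(q - 3)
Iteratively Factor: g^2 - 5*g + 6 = (g - 3)*(g - 2)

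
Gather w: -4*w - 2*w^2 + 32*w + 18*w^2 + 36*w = 16*w^2 + 64*w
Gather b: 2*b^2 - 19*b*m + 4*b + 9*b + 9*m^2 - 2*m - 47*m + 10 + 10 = 2*b^2 + b*(13 - 19*m) + 9*m^2 - 49*m + 20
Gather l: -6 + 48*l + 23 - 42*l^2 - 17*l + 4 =-42*l^2 + 31*l + 21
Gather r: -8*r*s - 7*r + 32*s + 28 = r*(-8*s - 7) + 32*s + 28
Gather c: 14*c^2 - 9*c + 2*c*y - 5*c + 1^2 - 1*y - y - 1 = 14*c^2 + c*(2*y - 14) - 2*y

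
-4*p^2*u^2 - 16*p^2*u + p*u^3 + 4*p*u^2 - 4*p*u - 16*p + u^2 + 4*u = (-4*p + u)*(u + 4)*(p*u + 1)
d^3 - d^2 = d^2*(d - 1)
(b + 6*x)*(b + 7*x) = b^2 + 13*b*x + 42*x^2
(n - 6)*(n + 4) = n^2 - 2*n - 24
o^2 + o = o*(o + 1)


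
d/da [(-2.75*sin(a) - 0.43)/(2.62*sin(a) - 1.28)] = 4.6466*cos(a)/(2.62*sin(a) - 1.28)^2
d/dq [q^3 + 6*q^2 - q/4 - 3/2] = 3*q^2 + 12*q - 1/4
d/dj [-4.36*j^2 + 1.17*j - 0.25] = 1.17 - 8.72*j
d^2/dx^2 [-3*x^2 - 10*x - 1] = -6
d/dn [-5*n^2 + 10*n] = 10 - 10*n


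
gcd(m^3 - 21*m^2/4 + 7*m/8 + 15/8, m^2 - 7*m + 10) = m - 5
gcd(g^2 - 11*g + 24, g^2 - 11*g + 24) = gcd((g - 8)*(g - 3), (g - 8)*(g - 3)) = g^2 - 11*g + 24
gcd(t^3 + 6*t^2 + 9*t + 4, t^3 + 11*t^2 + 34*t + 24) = t^2 + 5*t + 4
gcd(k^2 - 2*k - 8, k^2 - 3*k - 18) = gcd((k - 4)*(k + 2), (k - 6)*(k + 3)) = 1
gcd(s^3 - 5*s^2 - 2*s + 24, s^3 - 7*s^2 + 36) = s^2 - s - 6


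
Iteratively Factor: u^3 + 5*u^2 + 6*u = (u)*(u^2 + 5*u + 6) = u*(u + 3)*(u + 2)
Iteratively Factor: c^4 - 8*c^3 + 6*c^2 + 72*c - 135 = (c - 3)*(c^3 - 5*c^2 - 9*c + 45) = (c - 3)*(c + 3)*(c^2 - 8*c + 15) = (c - 5)*(c - 3)*(c + 3)*(c - 3)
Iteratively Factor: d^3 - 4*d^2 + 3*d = (d)*(d^2 - 4*d + 3) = d*(d - 3)*(d - 1)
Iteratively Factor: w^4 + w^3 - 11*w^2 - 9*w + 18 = (w - 3)*(w^3 + 4*w^2 + w - 6) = (w - 3)*(w + 2)*(w^2 + 2*w - 3) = (w - 3)*(w + 2)*(w + 3)*(w - 1)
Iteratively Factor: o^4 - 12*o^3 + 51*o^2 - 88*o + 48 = (o - 3)*(o^3 - 9*o^2 + 24*o - 16) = (o - 4)*(o - 3)*(o^2 - 5*o + 4) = (o - 4)*(o - 3)*(o - 1)*(o - 4)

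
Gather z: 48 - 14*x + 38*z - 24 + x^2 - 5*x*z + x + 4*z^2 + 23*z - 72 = x^2 - 13*x + 4*z^2 + z*(61 - 5*x) - 48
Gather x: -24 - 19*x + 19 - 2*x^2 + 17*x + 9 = -2*x^2 - 2*x + 4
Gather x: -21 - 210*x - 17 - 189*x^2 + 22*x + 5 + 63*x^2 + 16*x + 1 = -126*x^2 - 172*x - 32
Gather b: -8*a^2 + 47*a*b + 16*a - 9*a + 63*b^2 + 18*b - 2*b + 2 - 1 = -8*a^2 + 7*a + 63*b^2 + b*(47*a + 16) + 1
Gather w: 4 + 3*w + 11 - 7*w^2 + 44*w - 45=-7*w^2 + 47*w - 30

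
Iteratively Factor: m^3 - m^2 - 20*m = (m - 5)*(m^2 + 4*m) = m*(m - 5)*(m + 4)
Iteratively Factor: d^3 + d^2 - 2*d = (d + 2)*(d^2 - d) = (d - 1)*(d + 2)*(d)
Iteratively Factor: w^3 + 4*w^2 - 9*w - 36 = (w + 4)*(w^2 - 9) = (w + 3)*(w + 4)*(w - 3)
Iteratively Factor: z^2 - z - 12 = (z + 3)*(z - 4)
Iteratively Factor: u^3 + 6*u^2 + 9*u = (u + 3)*(u^2 + 3*u) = (u + 3)^2*(u)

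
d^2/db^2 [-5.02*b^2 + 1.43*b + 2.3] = -10.0400000000000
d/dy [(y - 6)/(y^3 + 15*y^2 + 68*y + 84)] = (y^3 + 15*y^2 + 68*y - (y - 6)*(3*y^2 + 30*y + 68) + 84)/(y^3 + 15*y^2 + 68*y + 84)^2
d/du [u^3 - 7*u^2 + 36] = u*(3*u - 14)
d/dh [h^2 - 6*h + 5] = 2*h - 6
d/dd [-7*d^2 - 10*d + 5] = -14*d - 10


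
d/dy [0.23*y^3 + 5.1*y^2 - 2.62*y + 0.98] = 0.69*y^2 + 10.2*y - 2.62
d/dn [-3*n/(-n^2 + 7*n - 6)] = 3*(6 - n^2)/(n^4 - 14*n^3 + 61*n^2 - 84*n + 36)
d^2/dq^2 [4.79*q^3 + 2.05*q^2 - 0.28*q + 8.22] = 28.74*q + 4.1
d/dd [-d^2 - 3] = -2*d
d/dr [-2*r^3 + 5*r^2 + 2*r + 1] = -6*r^2 + 10*r + 2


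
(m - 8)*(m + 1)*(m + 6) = m^3 - m^2 - 50*m - 48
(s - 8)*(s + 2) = s^2 - 6*s - 16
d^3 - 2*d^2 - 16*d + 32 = (d - 4)*(d - 2)*(d + 4)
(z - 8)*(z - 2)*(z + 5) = z^3 - 5*z^2 - 34*z + 80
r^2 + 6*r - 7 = (r - 1)*(r + 7)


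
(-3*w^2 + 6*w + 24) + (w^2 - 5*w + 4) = -2*w^2 + w + 28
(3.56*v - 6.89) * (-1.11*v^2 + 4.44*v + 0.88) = -3.9516*v^3 + 23.4543*v^2 - 27.4588*v - 6.0632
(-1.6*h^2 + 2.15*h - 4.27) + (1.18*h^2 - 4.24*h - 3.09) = -0.42*h^2 - 2.09*h - 7.36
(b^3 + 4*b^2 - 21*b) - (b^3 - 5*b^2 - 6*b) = 9*b^2 - 15*b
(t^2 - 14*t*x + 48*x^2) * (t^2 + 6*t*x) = t^4 - 8*t^3*x - 36*t^2*x^2 + 288*t*x^3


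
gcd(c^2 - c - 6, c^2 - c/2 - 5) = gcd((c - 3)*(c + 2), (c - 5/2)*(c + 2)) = c + 2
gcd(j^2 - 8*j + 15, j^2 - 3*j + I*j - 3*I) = j - 3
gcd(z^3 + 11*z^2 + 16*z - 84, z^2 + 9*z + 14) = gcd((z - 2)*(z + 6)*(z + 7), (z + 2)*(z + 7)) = z + 7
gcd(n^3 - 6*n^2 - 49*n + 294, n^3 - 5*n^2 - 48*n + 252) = n^2 + n - 42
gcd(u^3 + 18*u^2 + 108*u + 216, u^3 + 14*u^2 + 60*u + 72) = u^2 + 12*u + 36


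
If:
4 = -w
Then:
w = -4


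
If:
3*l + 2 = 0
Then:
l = -2/3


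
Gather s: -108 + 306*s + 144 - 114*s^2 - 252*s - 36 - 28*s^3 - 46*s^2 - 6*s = -28*s^3 - 160*s^2 + 48*s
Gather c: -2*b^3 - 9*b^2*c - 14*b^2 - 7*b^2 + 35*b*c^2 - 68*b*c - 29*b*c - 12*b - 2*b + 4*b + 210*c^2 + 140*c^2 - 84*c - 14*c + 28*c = -2*b^3 - 21*b^2 - 10*b + c^2*(35*b + 350) + c*(-9*b^2 - 97*b - 70)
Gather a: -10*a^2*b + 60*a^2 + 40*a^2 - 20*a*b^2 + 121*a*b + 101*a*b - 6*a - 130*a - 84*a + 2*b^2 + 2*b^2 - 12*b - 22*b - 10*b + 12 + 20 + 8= a^2*(100 - 10*b) + a*(-20*b^2 + 222*b - 220) + 4*b^2 - 44*b + 40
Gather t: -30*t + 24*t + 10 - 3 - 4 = 3 - 6*t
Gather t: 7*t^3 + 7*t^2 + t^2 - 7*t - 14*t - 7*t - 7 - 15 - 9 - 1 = 7*t^3 + 8*t^2 - 28*t - 32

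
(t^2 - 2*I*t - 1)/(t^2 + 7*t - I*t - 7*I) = (t - I)/(t + 7)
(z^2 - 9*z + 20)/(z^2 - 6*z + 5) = (z - 4)/(z - 1)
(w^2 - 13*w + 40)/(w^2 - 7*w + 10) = (w - 8)/(w - 2)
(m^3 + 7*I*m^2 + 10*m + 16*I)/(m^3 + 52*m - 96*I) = (m + I)/(m - 6*I)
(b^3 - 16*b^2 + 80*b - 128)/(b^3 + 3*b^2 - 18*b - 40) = (b^2 - 12*b + 32)/(b^2 + 7*b + 10)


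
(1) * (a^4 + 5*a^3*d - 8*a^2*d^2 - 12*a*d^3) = a^4 + 5*a^3*d - 8*a^2*d^2 - 12*a*d^3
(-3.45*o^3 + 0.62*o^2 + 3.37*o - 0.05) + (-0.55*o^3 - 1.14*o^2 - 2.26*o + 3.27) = -4.0*o^3 - 0.52*o^2 + 1.11*o + 3.22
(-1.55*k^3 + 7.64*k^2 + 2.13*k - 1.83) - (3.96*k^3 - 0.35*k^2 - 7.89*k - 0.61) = -5.51*k^3 + 7.99*k^2 + 10.02*k - 1.22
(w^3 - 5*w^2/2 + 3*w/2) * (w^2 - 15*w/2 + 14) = w^5 - 10*w^4 + 137*w^3/4 - 185*w^2/4 + 21*w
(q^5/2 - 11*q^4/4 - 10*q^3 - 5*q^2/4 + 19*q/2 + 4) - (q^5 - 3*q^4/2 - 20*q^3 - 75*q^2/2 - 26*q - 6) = -q^5/2 - 5*q^4/4 + 10*q^3 + 145*q^2/4 + 71*q/2 + 10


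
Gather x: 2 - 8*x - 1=1 - 8*x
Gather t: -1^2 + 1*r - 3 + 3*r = 4*r - 4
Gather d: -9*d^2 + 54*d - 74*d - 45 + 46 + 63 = -9*d^2 - 20*d + 64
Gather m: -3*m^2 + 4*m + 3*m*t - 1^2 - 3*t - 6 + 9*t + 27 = -3*m^2 + m*(3*t + 4) + 6*t + 20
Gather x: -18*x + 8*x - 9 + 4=-10*x - 5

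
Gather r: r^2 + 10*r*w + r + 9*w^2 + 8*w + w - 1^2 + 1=r^2 + r*(10*w + 1) + 9*w^2 + 9*w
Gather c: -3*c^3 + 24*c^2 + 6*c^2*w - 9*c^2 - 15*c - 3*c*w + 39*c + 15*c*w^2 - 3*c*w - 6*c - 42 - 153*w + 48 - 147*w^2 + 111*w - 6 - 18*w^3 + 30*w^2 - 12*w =-3*c^3 + c^2*(6*w + 15) + c*(15*w^2 - 6*w + 18) - 18*w^3 - 117*w^2 - 54*w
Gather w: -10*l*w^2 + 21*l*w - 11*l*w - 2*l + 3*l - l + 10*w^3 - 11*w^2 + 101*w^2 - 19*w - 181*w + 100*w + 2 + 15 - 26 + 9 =10*w^3 + w^2*(90 - 10*l) + w*(10*l - 100)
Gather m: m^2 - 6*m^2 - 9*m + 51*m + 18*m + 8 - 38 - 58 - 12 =-5*m^2 + 60*m - 100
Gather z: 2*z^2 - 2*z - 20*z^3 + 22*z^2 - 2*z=-20*z^3 + 24*z^2 - 4*z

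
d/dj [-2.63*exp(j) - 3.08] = -2.63*exp(j)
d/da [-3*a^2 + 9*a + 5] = 9 - 6*a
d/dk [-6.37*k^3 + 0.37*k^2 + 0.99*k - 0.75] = -19.11*k^2 + 0.74*k + 0.99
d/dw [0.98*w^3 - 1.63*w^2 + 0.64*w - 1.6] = 2.94*w^2 - 3.26*w + 0.64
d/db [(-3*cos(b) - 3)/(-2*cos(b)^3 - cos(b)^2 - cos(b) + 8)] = 3*(5*cos(b) + 7*cos(2*b)/2 + cos(3*b) + 25/2)*sin(b)/(2*cos(b)^3 + cos(b)^2 + cos(b) - 8)^2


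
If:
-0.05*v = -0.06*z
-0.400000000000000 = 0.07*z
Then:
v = -6.86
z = -5.71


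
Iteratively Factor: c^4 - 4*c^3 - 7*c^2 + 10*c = (c + 2)*(c^3 - 6*c^2 + 5*c) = (c - 5)*(c + 2)*(c^2 - c) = c*(c - 5)*(c + 2)*(c - 1)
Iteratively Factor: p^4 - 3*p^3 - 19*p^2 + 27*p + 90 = (p - 3)*(p^3 - 19*p - 30) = (p - 3)*(p + 2)*(p^2 - 2*p - 15) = (p - 5)*(p - 3)*(p + 2)*(p + 3)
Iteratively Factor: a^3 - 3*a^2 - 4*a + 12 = (a - 2)*(a^2 - a - 6) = (a - 3)*(a - 2)*(a + 2)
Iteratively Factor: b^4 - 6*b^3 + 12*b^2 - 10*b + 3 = (b - 1)*(b^3 - 5*b^2 + 7*b - 3) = (b - 1)^2*(b^2 - 4*b + 3) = (b - 3)*(b - 1)^2*(b - 1)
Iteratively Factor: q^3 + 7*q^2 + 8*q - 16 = (q + 4)*(q^2 + 3*q - 4) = (q + 4)^2*(q - 1)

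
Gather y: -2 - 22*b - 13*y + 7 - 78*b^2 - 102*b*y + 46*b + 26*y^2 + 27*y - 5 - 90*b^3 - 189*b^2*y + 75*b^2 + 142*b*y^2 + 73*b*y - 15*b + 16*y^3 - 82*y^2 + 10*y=-90*b^3 - 3*b^2 + 9*b + 16*y^3 + y^2*(142*b - 56) + y*(-189*b^2 - 29*b + 24)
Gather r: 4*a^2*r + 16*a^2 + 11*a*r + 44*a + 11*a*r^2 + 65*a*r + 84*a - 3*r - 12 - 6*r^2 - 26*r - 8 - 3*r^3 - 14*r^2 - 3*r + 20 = 16*a^2 + 128*a - 3*r^3 + r^2*(11*a - 20) + r*(4*a^2 + 76*a - 32)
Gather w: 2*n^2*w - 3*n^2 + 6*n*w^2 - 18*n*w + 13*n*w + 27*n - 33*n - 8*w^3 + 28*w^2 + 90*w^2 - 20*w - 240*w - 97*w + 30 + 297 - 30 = -3*n^2 - 6*n - 8*w^3 + w^2*(6*n + 118) + w*(2*n^2 - 5*n - 357) + 297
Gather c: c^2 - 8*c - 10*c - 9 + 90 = c^2 - 18*c + 81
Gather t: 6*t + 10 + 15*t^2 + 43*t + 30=15*t^2 + 49*t + 40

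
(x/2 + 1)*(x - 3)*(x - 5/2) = x^3/2 - 7*x^2/4 - 7*x/4 + 15/2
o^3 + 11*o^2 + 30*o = o*(o + 5)*(o + 6)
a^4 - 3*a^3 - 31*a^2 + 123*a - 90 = (a - 5)*(a - 3)*(a - 1)*(a + 6)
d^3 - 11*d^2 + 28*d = d*(d - 7)*(d - 4)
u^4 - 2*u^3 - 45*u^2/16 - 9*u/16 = u*(u - 3)*(u + 1/4)*(u + 3/4)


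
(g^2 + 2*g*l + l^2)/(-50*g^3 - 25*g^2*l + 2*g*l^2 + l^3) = (-g^2 - 2*g*l - l^2)/(50*g^3 + 25*g^2*l - 2*g*l^2 - l^3)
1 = 1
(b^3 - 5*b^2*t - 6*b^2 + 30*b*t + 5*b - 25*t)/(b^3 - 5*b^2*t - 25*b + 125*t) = (b - 1)/(b + 5)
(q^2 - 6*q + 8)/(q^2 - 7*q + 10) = (q - 4)/(q - 5)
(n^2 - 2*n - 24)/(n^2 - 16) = (n - 6)/(n - 4)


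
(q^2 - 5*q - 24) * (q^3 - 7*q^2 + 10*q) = q^5 - 12*q^4 + 21*q^3 + 118*q^2 - 240*q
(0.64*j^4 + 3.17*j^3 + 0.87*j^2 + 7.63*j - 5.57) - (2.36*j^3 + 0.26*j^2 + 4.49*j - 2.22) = 0.64*j^4 + 0.81*j^3 + 0.61*j^2 + 3.14*j - 3.35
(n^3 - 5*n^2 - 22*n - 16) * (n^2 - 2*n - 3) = n^5 - 7*n^4 - 15*n^3 + 43*n^2 + 98*n + 48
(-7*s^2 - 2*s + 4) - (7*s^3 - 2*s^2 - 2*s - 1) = -7*s^3 - 5*s^2 + 5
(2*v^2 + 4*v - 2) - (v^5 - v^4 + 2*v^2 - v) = -v^5 + v^4 + 5*v - 2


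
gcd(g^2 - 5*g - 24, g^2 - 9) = g + 3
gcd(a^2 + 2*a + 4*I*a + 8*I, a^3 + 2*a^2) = a + 2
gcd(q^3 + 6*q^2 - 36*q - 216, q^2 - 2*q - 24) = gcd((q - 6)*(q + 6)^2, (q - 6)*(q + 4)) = q - 6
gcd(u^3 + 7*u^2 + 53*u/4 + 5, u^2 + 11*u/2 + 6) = u + 4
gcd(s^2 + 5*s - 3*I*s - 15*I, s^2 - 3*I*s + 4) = 1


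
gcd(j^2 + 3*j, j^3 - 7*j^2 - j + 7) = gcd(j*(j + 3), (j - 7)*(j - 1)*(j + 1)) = 1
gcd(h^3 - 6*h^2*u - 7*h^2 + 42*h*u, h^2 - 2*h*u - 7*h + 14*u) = h - 7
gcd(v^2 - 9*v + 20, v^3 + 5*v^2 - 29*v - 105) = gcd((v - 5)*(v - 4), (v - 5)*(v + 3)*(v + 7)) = v - 5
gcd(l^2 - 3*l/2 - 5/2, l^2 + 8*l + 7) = l + 1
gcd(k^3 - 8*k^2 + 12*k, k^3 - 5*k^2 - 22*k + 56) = k - 2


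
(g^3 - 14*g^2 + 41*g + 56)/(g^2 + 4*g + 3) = (g^2 - 15*g + 56)/(g + 3)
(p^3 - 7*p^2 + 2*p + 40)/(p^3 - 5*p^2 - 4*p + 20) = (p - 4)/(p - 2)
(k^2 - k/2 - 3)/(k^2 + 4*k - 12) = (k + 3/2)/(k + 6)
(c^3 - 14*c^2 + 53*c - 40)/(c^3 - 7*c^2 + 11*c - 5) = (c - 8)/(c - 1)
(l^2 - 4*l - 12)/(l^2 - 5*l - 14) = (l - 6)/(l - 7)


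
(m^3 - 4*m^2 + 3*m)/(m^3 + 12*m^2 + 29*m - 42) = m*(m - 3)/(m^2 + 13*m + 42)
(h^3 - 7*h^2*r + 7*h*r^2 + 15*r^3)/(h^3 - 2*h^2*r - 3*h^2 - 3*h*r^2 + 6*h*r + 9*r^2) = (h - 5*r)/(h - 3)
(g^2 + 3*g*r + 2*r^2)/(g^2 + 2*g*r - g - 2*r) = (g + r)/(g - 1)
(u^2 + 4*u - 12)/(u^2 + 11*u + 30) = (u - 2)/(u + 5)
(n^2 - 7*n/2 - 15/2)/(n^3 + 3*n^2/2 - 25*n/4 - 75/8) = 4*(n - 5)/(4*n^2 - 25)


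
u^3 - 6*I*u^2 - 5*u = u*(u - 5*I)*(u - I)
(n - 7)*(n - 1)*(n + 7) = n^3 - n^2 - 49*n + 49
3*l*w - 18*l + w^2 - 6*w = (3*l + w)*(w - 6)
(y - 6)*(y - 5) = y^2 - 11*y + 30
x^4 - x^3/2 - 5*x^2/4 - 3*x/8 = x*(x - 3/2)*(x + 1/2)^2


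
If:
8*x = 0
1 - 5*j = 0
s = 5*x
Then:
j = 1/5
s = 0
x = 0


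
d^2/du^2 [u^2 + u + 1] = 2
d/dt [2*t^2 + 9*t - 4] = 4*t + 9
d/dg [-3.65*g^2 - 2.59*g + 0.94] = -7.3*g - 2.59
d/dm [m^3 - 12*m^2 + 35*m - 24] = 3*m^2 - 24*m + 35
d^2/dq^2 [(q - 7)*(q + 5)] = 2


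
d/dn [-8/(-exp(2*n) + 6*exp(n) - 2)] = 16*(3 - exp(n))*exp(n)/(exp(2*n) - 6*exp(n) + 2)^2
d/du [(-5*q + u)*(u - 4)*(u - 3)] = -10*q*u + 35*q + 3*u^2 - 14*u + 12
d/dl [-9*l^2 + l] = 1 - 18*l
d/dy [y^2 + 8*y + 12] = 2*y + 8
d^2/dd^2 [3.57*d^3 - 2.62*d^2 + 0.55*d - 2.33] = 21.42*d - 5.24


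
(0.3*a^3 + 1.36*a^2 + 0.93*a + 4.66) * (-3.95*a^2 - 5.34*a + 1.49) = -1.185*a^5 - 6.974*a^4 - 10.4889*a^3 - 21.3468*a^2 - 23.4987*a + 6.9434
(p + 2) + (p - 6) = 2*p - 4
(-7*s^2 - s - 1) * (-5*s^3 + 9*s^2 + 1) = 35*s^5 - 58*s^4 - 4*s^3 - 16*s^2 - s - 1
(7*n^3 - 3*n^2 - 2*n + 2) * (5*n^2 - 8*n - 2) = 35*n^5 - 71*n^4 + 32*n^2 - 12*n - 4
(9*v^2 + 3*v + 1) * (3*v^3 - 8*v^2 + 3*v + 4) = 27*v^5 - 63*v^4 + 6*v^3 + 37*v^2 + 15*v + 4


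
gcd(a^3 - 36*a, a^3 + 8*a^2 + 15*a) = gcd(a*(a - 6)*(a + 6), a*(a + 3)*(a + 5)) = a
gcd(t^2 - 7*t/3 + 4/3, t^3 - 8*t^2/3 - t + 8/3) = t - 1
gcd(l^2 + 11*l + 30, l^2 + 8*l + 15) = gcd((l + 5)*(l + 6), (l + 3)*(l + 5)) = l + 5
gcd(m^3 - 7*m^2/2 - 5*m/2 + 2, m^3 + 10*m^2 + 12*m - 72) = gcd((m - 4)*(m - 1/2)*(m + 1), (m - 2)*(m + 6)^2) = 1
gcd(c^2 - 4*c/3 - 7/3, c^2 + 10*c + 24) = 1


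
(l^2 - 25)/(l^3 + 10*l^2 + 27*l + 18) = (l^2 - 25)/(l^3 + 10*l^2 + 27*l + 18)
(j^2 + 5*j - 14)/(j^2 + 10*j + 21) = (j - 2)/(j + 3)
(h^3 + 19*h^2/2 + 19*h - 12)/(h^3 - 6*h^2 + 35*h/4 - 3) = 2*(h^2 + 10*h + 24)/(2*h^2 - 11*h + 12)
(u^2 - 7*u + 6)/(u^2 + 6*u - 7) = (u - 6)/(u + 7)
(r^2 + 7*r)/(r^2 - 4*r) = (r + 7)/(r - 4)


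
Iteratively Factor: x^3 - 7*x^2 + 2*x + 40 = (x + 2)*(x^2 - 9*x + 20) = (x - 4)*(x + 2)*(x - 5)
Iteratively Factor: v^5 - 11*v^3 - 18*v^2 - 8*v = (v)*(v^4 - 11*v^2 - 18*v - 8) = v*(v + 1)*(v^3 - v^2 - 10*v - 8) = v*(v + 1)*(v + 2)*(v^2 - 3*v - 4) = v*(v + 1)^2*(v + 2)*(v - 4)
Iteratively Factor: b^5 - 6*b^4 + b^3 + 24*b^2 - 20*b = (b + 2)*(b^4 - 8*b^3 + 17*b^2 - 10*b) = (b - 5)*(b + 2)*(b^3 - 3*b^2 + 2*b) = b*(b - 5)*(b + 2)*(b^2 - 3*b + 2) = b*(b - 5)*(b - 1)*(b + 2)*(b - 2)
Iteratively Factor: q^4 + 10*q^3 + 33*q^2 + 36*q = (q)*(q^3 + 10*q^2 + 33*q + 36) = q*(q + 3)*(q^2 + 7*q + 12) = q*(q + 3)*(q + 4)*(q + 3)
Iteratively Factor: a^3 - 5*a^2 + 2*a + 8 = (a + 1)*(a^2 - 6*a + 8) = (a - 4)*(a + 1)*(a - 2)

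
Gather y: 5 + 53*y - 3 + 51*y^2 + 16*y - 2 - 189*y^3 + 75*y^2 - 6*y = -189*y^3 + 126*y^2 + 63*y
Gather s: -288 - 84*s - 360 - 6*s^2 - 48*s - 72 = -6*s^2 - 132*s - 720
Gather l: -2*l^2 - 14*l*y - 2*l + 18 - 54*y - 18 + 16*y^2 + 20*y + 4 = -2*l^2 + l*(-14*y - 2) + 16*y^2 - 34*y + 4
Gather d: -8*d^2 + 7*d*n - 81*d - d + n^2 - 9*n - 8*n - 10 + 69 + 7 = -8*d^2 + d*(7*n - 82) + n^2 - 17*n + 66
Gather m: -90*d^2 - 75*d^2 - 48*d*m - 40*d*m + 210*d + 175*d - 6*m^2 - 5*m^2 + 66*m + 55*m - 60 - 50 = -165*d^2 + 385*d - 11*m^2 + m*(121 - 88*d) - 110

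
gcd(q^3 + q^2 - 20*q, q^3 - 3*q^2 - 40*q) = q^2 + 5*q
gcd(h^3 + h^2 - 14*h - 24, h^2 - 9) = h + 3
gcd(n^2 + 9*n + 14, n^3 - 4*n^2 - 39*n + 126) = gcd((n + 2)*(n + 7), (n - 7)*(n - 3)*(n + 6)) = 1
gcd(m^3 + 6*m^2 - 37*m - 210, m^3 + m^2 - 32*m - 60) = m^2 - m - 30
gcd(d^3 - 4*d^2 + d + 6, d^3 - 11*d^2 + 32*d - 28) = d - 2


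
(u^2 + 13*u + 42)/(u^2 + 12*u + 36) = (u + 7)/(u + 6)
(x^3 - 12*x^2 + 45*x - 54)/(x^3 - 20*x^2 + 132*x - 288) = (x^2 - 6*x + 9)/(x^2 - 14*x + 48)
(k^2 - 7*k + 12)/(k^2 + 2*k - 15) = (k - 4)/(k + 5)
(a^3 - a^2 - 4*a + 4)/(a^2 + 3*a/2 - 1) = 2*(a^2 - 3*a + 2)/(2*a - 1)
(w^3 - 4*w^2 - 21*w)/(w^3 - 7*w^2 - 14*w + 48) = w*(w - 7)/(w^2 - 10*w + 16)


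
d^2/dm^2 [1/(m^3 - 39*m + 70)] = 6*(-m*(m^3 - 39*m + 70) + 3*(m^2 - 13)^2)/(m^3 - 39*m + 70)^3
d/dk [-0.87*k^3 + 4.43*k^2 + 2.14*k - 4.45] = -2.61*k^2 + 8.86*k + 2.14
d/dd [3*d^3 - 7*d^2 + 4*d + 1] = 9*d^2 - 14*d + 4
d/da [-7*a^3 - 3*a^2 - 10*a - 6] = -21*a^2 - 6*a - 10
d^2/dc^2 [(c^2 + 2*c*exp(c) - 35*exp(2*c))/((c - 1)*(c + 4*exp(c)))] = 2*((c - 1)^2*(c + 4*exp(c))^2*(c*exp(c) - 70*exp(2*c) + 2*exp(c) + 1) + 2*(c - 1)^2*(c + 4*exp(c))*(-(4*exp(c) + 1)*(c*exp(c) + c - 35*exp(2*c) + exp(c)) + (-c^2 - 2*c*exp(c) + 35*exp(2*c))*exp(c)) + (c - 1)^2*(4*exp(c) + 1)^2*(c^2 + 2*c*exp(c) - 35*exp(2*c)) + 2*(c - 1)*(c + 4*exp(c))^2*(-c*exp(c) - c + 35*exp(2*c) - exp(c)) + (c - 1)*(c + 4*exp(c))*(4*exp(c) + 1)*(c^2 + 2*c*exp(c) - 35*exp(2*c)) + (c + 4*exp(c))^2*(c^2 + 2*c*exp(c) - 35*exp(2*c)))/((c - 1)^3*(c + 4*exp(c))^3)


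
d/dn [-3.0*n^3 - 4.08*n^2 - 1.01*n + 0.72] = -9.0*n^2 - 8.16*n - 1.01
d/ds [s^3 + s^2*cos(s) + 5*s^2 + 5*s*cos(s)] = -s^2*sin(s) + 3*s^2 - 5*s*sin(s) + 2*s*cos(s) + 10*s + 5*cos(s)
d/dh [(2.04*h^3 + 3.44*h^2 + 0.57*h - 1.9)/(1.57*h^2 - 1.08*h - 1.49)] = (3.2028*h^4 - 4.4064*h^3 - 13.7289*h^2 - 4.2852*h - 2.9013)/(2.4649*h^4 - 3.3912*h^3 - 3.5122*h^2 + 3.2184*h + 2.2201)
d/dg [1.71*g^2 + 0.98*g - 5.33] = 3.42*g + 0.98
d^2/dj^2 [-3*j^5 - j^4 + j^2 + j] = -60*j^3 - 12*j^2 + 2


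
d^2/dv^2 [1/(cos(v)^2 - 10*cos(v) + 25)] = 2*(-5*cos(v) - cos(2*v) + 2)/(cos(v) - 5)^4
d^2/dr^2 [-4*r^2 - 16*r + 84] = -8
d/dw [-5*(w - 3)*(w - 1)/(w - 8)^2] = 10*(6*w - 13)/(w^3 - 24*w^2 + 192*w - 512)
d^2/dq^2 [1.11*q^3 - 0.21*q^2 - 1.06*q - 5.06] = 6.66*q - 0.42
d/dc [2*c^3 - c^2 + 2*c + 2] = 6*c^2 - 2*c + 2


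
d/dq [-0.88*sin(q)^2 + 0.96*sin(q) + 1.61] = (0.96 - 1.76*sin(q))*cos(q)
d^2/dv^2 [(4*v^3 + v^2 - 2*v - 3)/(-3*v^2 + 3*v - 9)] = 6*(v^3 + 6*v^2 - 15*v - 1)/(v^6 - 3*v^5 + 12*v^4 - 19*v^3 + 36*v^2 - 27*v + 27)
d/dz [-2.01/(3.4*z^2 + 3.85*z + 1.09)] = (13.668*z + 7.7385)/(3.4*z^2 + 3.85*z + 1.09)^2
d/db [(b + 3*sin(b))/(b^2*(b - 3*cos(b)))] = (3*sqrt(2)*b^2*cos(b + pi/4) - 2*b^2 - 9*b*sin(b) + 3*b*cos(b) - 9*b + 9*sin(2*b))/(b^3*(b - 3*cos(b))^2)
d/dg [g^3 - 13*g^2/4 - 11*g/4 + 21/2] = 3*g^2 - 13*g/2 - 11/4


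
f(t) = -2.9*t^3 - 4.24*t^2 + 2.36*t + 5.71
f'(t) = -8.7*t^2 - 8.48*t + 2.36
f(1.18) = -2.17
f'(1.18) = -19.76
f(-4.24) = 140.53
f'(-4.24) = -118.09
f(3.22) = -127.47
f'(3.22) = -115.15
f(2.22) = -41.68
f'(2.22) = -59.34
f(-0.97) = 2.08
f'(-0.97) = 2.40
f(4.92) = -430.69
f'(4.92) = -249.96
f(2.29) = -45.95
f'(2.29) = -62.68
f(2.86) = -90.06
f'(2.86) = -93.06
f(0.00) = 5.71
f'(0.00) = 2.36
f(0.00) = 5.71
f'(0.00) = 2.36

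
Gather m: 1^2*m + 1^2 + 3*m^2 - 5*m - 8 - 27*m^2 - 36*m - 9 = -24*m^2 - 40*m - 16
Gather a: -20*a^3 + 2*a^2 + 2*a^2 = -20*a^3 + 4*a^2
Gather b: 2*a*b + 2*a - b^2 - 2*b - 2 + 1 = 2*a - b^2 + b*(2*a - 2) - 1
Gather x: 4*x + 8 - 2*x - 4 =2*x + 4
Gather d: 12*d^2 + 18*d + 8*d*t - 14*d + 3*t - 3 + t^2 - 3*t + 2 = 12*d^2 + d*(8*t + 4) + t^2 - 1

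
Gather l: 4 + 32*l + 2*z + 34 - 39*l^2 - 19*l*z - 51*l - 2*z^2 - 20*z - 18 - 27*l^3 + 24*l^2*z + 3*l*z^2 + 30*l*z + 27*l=-27*l^3 + l^2*(24*z - 39) + l*(3*z^2 + 11*z + 8) - 2*z^2 - 18*z + 20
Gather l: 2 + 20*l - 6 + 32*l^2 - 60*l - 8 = 32*l^2 - 40*l - 12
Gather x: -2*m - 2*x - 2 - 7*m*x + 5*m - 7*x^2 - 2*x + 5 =3*m - 7*x^2 + x*(-7*m - 4) + 3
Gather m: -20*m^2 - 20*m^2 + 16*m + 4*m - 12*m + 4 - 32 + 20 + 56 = -40*m^2 + 8*m + 48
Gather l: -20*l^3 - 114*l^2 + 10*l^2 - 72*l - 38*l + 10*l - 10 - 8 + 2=-20*l^3 - 104*l^2 - 100*l - 16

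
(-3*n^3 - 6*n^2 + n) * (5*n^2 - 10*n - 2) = -15*n^5 + 71*n^3 + 2*n^2 - 2*n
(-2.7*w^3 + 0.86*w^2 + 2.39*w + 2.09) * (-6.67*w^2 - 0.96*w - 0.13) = 18.009*w^5 - 3.1442*w^4 - 16.4159*w^3 - 16.3465*w^2 - 2.3171*w - 0.2717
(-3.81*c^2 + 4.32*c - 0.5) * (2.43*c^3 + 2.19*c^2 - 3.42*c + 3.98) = -9.2583*c^5 + 2.1537*c^4 + 21.276*c^3 - 31.0332*c^2 + 18.9036*c - 1.99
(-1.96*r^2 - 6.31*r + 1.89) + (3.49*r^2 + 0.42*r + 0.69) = 1.53*r^2 - 5.89*r + 2.58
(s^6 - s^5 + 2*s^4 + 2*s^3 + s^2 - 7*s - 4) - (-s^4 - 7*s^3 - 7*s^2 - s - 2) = s^6 - s^5 + 3*s^4 + 9*s^3 + 8*s^2 - 6*s - 2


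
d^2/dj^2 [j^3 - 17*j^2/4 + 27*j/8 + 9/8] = 6*j - 17/2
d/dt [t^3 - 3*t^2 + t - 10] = 3*t^2 - 6*t + 1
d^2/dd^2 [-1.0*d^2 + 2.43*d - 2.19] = -2.00000000000000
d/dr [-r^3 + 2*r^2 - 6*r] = -3*r^2 + 4*r - 6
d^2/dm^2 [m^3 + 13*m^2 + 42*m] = 6*m + 26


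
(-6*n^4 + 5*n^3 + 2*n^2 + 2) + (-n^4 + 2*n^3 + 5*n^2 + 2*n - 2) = -7*n^4 + 7*n^3 + 7*n^2 + 2*n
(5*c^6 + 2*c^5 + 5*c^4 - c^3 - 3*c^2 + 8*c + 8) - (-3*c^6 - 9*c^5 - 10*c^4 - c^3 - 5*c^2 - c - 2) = 8*c^6 + 11*c^5 + 15*c^4 + 2*c^2 + 9*c + 10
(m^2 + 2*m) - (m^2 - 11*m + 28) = 13*m - 28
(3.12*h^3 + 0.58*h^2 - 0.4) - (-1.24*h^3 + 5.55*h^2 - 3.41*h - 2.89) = 4.36*h^3 - 4.97*h^2 + 3.41*h + 2.49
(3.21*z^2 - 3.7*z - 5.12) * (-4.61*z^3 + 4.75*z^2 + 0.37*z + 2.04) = -14.7981*z^5 + 32.3045*z^4 + 7.2159*z^3 - 19.1406*z^2 - 9.4424*z - 10.4448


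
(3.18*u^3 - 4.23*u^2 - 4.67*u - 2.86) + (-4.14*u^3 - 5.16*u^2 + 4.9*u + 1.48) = -0.96*u^3 - 9.39*u^2 + 0.23*u - 1.38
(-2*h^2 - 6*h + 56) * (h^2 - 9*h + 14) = -2*h^4 + 12*h^3 + 82*h^2 - 588*h + 784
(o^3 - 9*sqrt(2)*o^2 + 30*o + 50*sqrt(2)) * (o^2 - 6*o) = o^5 - 9*sqrt(2)*o^4 - 6*o^4 + 30*o^3 + 54*sqrt(2)*o^3 - 180*o^2 + 50*sqrt(2)*o^2 - 300*sqrt(2)*o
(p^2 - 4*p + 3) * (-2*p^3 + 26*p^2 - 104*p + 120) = -2*p^5 + 34*p^4 - 214*p^3 + 614*p^2 - 792*p + 360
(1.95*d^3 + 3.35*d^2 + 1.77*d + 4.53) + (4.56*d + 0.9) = 1.95*d^3 + 3.35*d^2 + 6.33*d + 5.43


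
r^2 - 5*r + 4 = (r - 4)*(r - 1)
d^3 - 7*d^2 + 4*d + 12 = (d - 6)*(d - 2)*(d + 1)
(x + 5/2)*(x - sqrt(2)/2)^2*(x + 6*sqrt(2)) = x^4 + 5*x^3/2 + 5*sqrt(2)*x^3 - 23*x^2/2 + 25*sqrt(2)*x^2/2 - 115*x/4 + 3*sqrt(2)*x + 15*sqrt(2)/2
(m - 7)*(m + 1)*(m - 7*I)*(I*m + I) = I*m^4 + 7*m^3 - 5*I*m^3 - 35*m^2 - 13*I*m^2 - 91*m - 7*I*m - 49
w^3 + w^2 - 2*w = w*(w - 1)*(w + 2)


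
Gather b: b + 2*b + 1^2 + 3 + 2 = 3*b + 6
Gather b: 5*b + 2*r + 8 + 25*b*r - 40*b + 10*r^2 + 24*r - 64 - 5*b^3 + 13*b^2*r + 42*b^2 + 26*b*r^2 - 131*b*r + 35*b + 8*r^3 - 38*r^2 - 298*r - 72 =-5*b^3 + b^2*(13*r + 42) + b*(26*r^2 - 106*r) + 8*r^3 - 28*r^2 - 272*r - 128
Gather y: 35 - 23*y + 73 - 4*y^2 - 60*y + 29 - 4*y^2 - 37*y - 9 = -8*y^2 - 120*y + 128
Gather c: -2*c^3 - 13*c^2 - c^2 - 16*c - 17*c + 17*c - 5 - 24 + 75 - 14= -2*c^3 - 14*c^2 - 16*c + 32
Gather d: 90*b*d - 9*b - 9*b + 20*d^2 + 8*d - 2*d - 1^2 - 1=-18*b + 20*d^2 + d*(90*b + 6) - 2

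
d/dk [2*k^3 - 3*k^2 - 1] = 6*k*(k - 1)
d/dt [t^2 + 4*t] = 2*t + 4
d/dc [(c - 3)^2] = 2*c - 6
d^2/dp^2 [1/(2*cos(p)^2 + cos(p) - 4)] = (-16*sin(p)^4 + 41*sin(p)^2 + 7*cos(p)/2 - 3*cos(3*p)/2 - 7)/(-2*sin(p)^2 + cos(p) - 2)^3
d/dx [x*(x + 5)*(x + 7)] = 3*x^2 + 24*x + 35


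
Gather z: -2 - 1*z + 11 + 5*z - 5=4*z + 4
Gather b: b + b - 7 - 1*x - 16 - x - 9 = 2*b - 2*x - 32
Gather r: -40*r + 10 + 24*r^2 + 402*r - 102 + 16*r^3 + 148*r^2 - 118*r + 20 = 16*r^3 + 172*r^2 + 244*r - 72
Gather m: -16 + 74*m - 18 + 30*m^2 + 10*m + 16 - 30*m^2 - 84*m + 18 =0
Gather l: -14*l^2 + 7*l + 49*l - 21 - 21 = -14*l^2 + 56*l - 42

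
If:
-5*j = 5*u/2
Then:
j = -u/2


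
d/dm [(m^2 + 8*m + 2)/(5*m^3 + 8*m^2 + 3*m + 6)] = (-5*m^4 - 80*m^3 - 91*m^2 - 20*m + 42)/(25*m^6 + 80*m^5 + 94*m^4 + 108*m^3 + 105*m^2 + 36*m + 36)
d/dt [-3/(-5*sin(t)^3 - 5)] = -9*sin(t)^2*cos(t)/(5*(sin(t)^3 + 1)^2)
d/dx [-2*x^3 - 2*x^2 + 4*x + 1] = -6*x^2 - 4*x + 4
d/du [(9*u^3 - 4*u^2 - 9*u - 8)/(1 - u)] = (-18*u^3 + 31*u^2 - 8*u - 17)/(u^2 - 2*u + 1)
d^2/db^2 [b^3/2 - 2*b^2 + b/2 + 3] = 3*b - 4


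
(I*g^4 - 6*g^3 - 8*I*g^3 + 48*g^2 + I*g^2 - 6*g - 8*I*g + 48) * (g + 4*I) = I*g^5 - 10*g^4 - 8*I*g^4 + 80*g^3 - 23*I*g^3 - 10*g^2 + 184*I*g^2 + 80*g - 24*I*g + 192*I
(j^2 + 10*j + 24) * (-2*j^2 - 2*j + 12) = -2*j^4 - 22*j^3 - 56*j^2 + 72*j + 288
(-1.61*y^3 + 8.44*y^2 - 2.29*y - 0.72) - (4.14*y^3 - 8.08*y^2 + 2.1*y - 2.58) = -5.75*y^3 + 16.52*y^2 - 4.39*y + 1.86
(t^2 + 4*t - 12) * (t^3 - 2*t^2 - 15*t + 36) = t^5 + 2*t^4 - 35*t^3 + 324*t - 432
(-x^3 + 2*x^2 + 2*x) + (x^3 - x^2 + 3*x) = x^2 + 5*x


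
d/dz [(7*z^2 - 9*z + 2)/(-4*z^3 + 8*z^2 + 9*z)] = (28*z^4 - 72*z^3 + 159*z^2 - 32*z - 18)/(z^2*(16*z^4 - 64*z^3 - 8*z^2 + 144*z + 81))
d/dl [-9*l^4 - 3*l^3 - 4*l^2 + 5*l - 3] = -36*l^3 - 9*l^2 - 8*l + 5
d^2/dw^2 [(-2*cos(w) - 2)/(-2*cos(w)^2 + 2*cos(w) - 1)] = 2*(36*sin(w)^4*cos(w) + 20*sin(w)^4 - 14*sin(w)^2 + 13*cos(w) - 2*cos(5*w) - 14)/(2*sin(w)^2 + 2*cos(w) - 3)^3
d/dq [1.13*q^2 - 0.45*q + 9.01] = 2.26*q - 0.45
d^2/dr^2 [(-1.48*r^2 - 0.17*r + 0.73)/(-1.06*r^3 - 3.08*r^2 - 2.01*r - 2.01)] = (3.325856*r^6 + 1.14607199999998*r^5 - 25.4323680000001*r^4 - 98.102692*r^3 - 110.203188*r^2 - 24.098292*r + 13.725084)/(1.191016*r^9 + 10.382064*r^8 + 36.94206*r^7 + 75.366908*r^6 + 109.423998*r^5 + 120.228552*r^4 + 95.629167*r^3 + 61.692327*r^2 + 24.361803*r + 8.120601)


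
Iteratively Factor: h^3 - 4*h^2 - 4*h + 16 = (h - 4)*(h^2 - 4) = (h - 4)*(h - 2)*(h + 2)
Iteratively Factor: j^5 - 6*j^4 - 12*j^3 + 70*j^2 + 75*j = (j - 5)*(j^4 - j^3 - 17*j^2 - 15*j) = (j - 5)*(j + 1)*(j^3 - 2*j^2 - 15*j) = j*(j - 5)*(j + 1)*(j^2 - 2*j - 15) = j*(j - 5)*(j + 1)*(j + 3)*(j - 5)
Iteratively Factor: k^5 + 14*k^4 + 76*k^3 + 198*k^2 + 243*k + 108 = (k + 3)*(k^4 + 11*k^3 + 43*k^2 + 69*k + 36) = (k + 3)^2*(k^3 + 8*k^2 + 19*k + 12) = (k + 3)^2*(k + 4)*(k^2 + 4*k + 3) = (k + 1)*(k + 3)^2*(k + 4)*(k + 3)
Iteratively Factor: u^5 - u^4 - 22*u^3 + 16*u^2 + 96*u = (u - 3)*(u^4 + 2*u^3 - 16*u^2 - 32*u) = (u - 3)*(u + 4)*(u^3 - 2*u^2 - 8*u) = u*(u - 3)*(u + 4)*(u^2 - 2*u - 8) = u*(u - 4)*(u - 3)*(u + 4)*(u + 2)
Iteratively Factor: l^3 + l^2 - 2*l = (l + 2)*(l^2 - l) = (l - 1)*(l + 2)*(l)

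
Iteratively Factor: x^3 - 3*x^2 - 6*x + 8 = (x + 2)*(x^2 - 5*x + 4) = (x - 4)*(x + 2)*(x - 1)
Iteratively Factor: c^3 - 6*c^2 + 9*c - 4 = (c - 4)*(c^2 - 2*c + 1) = (c - 4)*(c - 1)*(c - 1)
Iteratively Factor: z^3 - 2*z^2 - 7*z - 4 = (z - 4)*(z^2 + 2*z + 1) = (z - 4)*(z + 1)*(z + 1)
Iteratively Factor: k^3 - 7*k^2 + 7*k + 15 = (k + 1)*(k^2 - 8*k + 15) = (k - 5)*(k + 1)*(k - 3)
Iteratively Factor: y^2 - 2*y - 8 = (y - 4)*(y + 2)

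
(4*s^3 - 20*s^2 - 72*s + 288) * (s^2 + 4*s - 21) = 4*s^5 - 4*s^4 - 236*s^3 + 420*s^2 + 2664*s - 6048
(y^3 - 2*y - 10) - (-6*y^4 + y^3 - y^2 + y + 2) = 6*y^4 + y^2 - 3*y - 12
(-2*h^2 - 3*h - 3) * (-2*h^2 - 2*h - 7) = 4*h^4 + 10*h^3 + 26*h^2 + 27*h + 21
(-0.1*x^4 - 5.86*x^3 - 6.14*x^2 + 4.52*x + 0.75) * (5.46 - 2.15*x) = 0.215*x^5 + 12.053*x^4 - 18.7946*x^3 - 43.2424*x^2 + 23.0667*x + 4.095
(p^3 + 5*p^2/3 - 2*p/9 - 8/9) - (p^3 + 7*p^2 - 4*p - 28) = -16*p^2/3 + 34*p/9 + 244/9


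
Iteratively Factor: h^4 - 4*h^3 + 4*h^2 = (h)*(h^3 - 4*h^2 + 4*h) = h*(h - 2)*(h^2 - 2*h) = h*(h - 2)^2*(h)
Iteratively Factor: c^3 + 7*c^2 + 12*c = (c + 3)*(c^2 + 4*c) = (c + 3)*(c + 4)*(c)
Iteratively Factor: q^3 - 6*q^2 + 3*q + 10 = (q - 2)*(q^2 - 4*q - 5) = (q - 5)*(q - 2)*(q + 1)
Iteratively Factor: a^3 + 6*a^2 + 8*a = (a)*(a^2 + 6*a + 8) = a*(a + 2)*(a + 4)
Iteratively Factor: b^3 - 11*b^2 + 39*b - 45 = (b - 3)*(b^2 - 8*b + 15) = (b - 5)*(b - 3)*(b - 3)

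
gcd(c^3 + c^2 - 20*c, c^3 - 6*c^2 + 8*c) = c^2 - 4*c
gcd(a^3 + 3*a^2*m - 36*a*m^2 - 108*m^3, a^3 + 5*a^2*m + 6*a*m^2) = a + 3*m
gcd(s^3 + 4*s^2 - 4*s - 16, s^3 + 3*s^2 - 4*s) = s + 4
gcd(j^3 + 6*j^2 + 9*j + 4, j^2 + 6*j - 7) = 1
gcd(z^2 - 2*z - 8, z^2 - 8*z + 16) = z - 4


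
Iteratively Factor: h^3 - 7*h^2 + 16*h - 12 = (h - 3)*(h^2 - 4*h + 4) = (h - 3)*(h - 2)*(h - 2)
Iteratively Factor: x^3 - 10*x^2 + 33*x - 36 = (x - 3)*(x^2 - 7*x + 12) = (x - 3)^2*(x - 4)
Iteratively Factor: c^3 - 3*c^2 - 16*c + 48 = (c + 4)*(c^2 - 7*c + 12) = (c - 4)*(c + 4)*(c - 3)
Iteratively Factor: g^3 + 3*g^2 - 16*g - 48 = (g + 3)*(g^2 - 16) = (g + 3)*(g + 4)*(g - 4)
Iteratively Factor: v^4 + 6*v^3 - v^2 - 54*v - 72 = (v + 4)*(v^3 + 2*v^2 - 9*v - 18) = (v + 2)*(v + 4)*(v^2 - 9) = (v - 3)*(v + 2)*(v + 4)*(v + 3)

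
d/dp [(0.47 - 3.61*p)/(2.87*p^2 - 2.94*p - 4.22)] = (10.3607*p^2 - 2.6978*p + 16.616)/(8.2369*p^4 - 16.8756*p^3 - 15.5792*p^2 + 24.8136*p + 17.8084)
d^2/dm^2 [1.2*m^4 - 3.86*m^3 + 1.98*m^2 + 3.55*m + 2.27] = 14.4*m^2 - 23.16*m + 3.96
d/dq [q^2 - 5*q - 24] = 2*q - 5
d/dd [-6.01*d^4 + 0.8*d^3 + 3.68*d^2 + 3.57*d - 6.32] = -24.04*d^3 + 2.4*d^2 + 7.36*d + 3.57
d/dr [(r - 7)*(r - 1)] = 2*r - 8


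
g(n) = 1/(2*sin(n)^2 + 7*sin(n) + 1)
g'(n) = (-4*sin(n)*cos(n) - 7*cos(n))/(2*sin(n)^2 + 7*sin(n) + 1)^2 = -(4*sin(n) + 7)*cos(n)/(7*sin(n) - cos(2*n) + 2)^2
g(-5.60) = 0.16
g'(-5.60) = -0.19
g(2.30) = 0.14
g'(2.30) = 0.12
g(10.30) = -0.31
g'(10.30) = 0.25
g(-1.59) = -0.25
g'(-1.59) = 0.00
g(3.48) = -0.91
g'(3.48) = 4.39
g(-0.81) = -0.33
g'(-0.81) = -0.31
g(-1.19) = -0.26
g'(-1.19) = -0.09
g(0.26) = 0.34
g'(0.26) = -0.90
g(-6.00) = 0.32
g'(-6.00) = -0.80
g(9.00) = 0.24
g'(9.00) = 0.44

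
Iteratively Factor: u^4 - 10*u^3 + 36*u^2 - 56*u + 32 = (u - 4)*(u^3 - 6*u^2 + 12*u - 8) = (u - 4)*(u - 2)*(u^2 - 4*u + 4) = (u - 4)*(u - 2)^2*(u - 2)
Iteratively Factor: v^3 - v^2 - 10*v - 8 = (v + 2)*(v^2 - 3*v - 4) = (v + 1)*(v + 2)*(v - 4)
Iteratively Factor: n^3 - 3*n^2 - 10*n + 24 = (n - 4)*(n^2 + n - 6) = (n - 4)*(n + 3)*(n - 2)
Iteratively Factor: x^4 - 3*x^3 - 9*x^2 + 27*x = (x + 3)*(x^3 - 6*x^2 + 9*x) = (x - 3)*(x + 3)*(x^2 - 3*x) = (x - 3)^2*(x + 3)*(x)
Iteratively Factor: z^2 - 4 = (z - 2)*(z + 2)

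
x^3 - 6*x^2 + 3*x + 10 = (x - 5)*(x - 2)*(x + 1)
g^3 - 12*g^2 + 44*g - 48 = (g - 6)*(g - 4)*(g - 2)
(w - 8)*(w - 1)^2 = w^3 - 10*w^2 + 17*w - 8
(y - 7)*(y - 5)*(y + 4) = y^3 - 8*y^2 - 13*y + 140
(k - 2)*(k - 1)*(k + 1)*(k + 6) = k^4 + 4*k^3 - 13*k^2 - 4*k + 12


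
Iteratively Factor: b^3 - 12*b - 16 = (b + 2)*(b^2 - 2*b - 8) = (b + 2)^2*(b - 4)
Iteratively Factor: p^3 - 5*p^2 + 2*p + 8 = (p + 1)*(p^2 - 6*p + 8) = (p - 2)*(p + 1)*(p - 4)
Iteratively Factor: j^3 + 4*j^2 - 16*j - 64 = (j - 4)*(j^2 + 8*j + 16) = (j - 4)*(j + 4)*(j + 4)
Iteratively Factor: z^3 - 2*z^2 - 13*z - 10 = (z + 2)*(z^2 - 4*z - 5) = (z + 1)*(z + 2)*(z - 5)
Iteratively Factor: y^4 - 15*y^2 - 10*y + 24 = (y + 2)*(y^3 - 2*y^2 - 11*y + 12) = (y - 4)*(y + 2)*(y^2 + 2*y - 3) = (y - 4)*(y + 2)*(y + 3)*(y - 1)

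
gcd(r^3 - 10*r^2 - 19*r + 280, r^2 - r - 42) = r - 7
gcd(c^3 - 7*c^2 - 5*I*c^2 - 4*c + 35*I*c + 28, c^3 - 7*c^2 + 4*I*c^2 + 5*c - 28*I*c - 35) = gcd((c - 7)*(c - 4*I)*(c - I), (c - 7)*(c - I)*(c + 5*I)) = c^2 + c*(-7 - I) + 7*I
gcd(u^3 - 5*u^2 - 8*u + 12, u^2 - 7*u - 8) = 1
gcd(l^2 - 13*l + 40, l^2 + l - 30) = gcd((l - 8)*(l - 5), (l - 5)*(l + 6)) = l - 5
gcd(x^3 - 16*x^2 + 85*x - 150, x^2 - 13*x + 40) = x - 5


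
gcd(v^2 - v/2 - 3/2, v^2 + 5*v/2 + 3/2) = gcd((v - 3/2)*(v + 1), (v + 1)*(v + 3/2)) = v + 1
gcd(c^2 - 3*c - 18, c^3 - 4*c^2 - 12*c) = c - 6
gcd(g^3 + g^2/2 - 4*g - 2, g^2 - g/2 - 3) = g - 2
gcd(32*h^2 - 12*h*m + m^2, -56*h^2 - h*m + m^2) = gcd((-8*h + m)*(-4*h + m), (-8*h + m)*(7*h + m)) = 8*h - m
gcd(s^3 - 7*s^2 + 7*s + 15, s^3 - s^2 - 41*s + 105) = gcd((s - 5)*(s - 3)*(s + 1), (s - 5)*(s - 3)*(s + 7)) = s^2 - 8*s + 15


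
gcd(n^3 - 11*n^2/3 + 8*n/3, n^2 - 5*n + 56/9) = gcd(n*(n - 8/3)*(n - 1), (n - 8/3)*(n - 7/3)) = n - 8/3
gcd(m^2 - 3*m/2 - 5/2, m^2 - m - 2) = m + 1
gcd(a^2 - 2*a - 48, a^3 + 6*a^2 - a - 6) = a + 6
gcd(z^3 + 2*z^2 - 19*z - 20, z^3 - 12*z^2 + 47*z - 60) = z - 4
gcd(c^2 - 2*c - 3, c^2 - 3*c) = c - 3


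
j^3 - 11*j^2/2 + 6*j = j*(j - 4)*(j - 3/2)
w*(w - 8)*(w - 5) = w^3 - 13*w^2 + 40*w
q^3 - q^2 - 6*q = q*(q - 3)*(q + 2)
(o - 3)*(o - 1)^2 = o^3 - 5*o^2 + 7*o - 3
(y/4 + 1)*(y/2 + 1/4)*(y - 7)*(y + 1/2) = y^4/8 - y^3/4 - 123*y^2/32 - 115*y/32 - 7/8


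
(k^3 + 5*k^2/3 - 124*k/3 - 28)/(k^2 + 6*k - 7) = (k^2 - 16*k/3 - 4)/(k - 1)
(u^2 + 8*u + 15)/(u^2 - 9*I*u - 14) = (u^2 + 8*u + 15)/(u^2 - 9*I*u - 14)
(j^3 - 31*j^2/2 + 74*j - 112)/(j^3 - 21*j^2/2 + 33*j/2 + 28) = (j - 4)/(j + 1)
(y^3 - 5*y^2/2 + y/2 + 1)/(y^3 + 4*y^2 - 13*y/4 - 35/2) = 2*(2*y^2 - y - 1)/(4*y^2 + 24*y + 35)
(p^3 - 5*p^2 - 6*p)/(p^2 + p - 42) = p*(p + 1)/(p + 7)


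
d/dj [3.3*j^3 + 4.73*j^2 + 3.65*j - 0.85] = 9.9*j^2 + 9.46*j + 3.65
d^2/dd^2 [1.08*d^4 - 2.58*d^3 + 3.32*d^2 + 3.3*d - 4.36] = 12.96*d^2 - 15.48*d + 6.64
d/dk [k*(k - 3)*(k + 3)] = 3*k^2 - 9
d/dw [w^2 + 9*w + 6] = 2*w + 9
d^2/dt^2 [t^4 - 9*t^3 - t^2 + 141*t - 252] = 12*t^2 - 54*t - 2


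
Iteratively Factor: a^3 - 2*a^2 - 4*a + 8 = (a - 2)*(a^2 - 4) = (a - 2)*(a + 2)*(a - 2)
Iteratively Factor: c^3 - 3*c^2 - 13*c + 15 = (c + 3)*(c^2 - 6*c + 5) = (c - 5)*(c + 3)*(c - 1)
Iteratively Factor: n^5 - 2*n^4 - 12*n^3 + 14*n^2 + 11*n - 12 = (n + 3)*(n^4 - 5*n^3 + 3*n^2 + 5*n - 4) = (n - 1)*(n + 3)*(n^3 - 4*n^2 - n + 4) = (n - 1)*(n + 1)*(n + 3)*(n^2 - 5*n + 4) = (n - 1)^2*(n + 1)*(n + 3)*(n - 4)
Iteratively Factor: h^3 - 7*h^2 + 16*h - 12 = (h - 3)*(h^2 - 4*h + 4) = (h - 3)*(h - 2)*(h - 2)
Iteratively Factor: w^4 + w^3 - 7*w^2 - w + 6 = (w - 2)*(w^3 + 3*w^2 - w - 3) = (w - 2)*(w + 1)*(w^2 + 2*w - 3) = (w - 2)*(w - 1)*(w + 1)*(w + 3)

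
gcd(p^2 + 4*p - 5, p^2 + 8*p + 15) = p + 5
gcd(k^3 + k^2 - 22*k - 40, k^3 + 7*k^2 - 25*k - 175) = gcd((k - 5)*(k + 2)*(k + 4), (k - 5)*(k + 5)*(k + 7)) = k - 5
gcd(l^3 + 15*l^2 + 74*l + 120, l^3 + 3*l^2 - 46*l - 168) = l^2 + 10*l + 24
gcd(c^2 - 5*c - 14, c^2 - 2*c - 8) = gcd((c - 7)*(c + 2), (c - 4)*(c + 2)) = c + 2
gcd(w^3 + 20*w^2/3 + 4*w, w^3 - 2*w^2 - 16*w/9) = w^2 + 2*w/3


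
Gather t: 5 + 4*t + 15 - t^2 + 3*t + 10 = -t^2 + 7*t + 30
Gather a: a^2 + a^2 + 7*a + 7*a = 2*a^2 + 14*a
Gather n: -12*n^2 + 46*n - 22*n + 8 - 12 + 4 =-12*n^2 + 24*n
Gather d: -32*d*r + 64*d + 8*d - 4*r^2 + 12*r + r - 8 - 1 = d*(72 - 32*r) - 4*r^2 + 13*r - 9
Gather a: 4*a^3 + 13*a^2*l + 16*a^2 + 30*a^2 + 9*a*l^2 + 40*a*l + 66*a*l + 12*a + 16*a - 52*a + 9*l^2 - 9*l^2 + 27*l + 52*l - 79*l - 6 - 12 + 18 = 4*a^3 + a^2*(13*l + 46) + a*(9*l^2 + 106*l - 24)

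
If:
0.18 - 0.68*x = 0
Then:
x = 0.26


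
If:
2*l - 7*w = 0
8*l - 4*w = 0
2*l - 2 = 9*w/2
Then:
No Solution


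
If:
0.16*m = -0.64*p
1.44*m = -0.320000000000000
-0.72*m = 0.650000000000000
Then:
No Solution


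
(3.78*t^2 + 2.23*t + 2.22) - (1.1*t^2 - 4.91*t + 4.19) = 2.68*t^2 + 7.14*t - 1.97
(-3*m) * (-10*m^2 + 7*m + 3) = 30*m^3 - 21*m^2 - 9*m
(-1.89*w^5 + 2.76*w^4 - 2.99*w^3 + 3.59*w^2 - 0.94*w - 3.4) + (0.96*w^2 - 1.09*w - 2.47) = -1.89*w^5 + 2.76*w^4 - 2.99*w^3 + 4.55*w^2 - 2.03*w - 5.87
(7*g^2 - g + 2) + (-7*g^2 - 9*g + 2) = 4 - 10*g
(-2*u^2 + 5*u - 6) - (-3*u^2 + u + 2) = u^2 + 4*u - 8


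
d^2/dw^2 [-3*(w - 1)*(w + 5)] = -6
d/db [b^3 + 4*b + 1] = 3*b^2 + 4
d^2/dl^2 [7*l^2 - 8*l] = 14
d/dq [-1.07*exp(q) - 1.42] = -1.07*exp(q)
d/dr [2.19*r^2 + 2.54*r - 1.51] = 4.38*r + 2.54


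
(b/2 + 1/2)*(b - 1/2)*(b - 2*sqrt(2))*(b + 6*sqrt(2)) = b^4/2 + b^3/4 + 2*sqrt(2)*b^3 - 49*b^2/4 + sqrt(2)*b^2 - 6*b - sqrt(2)*b + 6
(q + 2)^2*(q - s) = q^3 - q^2*s + 4*q^2 - 4*q*s + 4*q - 4*s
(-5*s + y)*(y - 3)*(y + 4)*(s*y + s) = -5*s^2*y^3 - 10*s^2*y^2 + 55*s^2*y + 60*s^2 + s*y^4 + 2*s*y^3 - 11*s*y^2 - 12*s*y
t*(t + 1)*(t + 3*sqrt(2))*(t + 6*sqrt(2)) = t^4 + t^3 + 9*sqrt(2)*t^3 + 9*sqrt(2)*t^2 + 36*t^2 + 36*t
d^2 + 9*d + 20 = (d + 4)*(d + 5)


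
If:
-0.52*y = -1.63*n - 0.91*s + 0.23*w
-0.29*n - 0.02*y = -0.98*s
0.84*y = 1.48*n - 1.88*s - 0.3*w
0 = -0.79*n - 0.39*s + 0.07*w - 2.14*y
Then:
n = 0.00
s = 0.00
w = 0.00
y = 0.00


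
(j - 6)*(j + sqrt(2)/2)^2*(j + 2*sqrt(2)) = j^4 - 6*j^3 + 3*sqrt(2)*j^3 - 18*sqrt(2)*j^2 + 9*j^2/2 - 27*j + sqrt(2)*j - 6*sqrt(2)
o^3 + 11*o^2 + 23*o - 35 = (o - 1)*(o + 5)*(o + 7)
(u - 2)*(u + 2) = u^2 - 4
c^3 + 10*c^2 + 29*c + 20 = (c + 1)*(c + 4)*(c + 5)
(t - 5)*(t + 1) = t^2 - 4*t - 5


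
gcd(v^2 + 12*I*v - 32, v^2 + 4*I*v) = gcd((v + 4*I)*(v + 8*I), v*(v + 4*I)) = v + 4*I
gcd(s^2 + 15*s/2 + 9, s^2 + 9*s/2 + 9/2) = s + 3/2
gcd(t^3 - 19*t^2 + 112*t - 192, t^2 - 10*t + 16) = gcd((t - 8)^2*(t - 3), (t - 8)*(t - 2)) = t - 8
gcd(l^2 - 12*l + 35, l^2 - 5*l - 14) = l - 7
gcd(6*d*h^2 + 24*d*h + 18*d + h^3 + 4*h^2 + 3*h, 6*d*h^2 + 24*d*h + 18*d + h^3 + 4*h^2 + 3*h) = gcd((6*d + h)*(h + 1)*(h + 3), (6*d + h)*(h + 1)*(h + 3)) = 6*d*h^2 + 24*d*h + 18*d + h^3 + 4*h^2 + 3*h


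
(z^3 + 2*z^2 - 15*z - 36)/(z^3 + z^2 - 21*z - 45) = (z - 4)/(z - 5)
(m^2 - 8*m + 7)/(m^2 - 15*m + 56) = (m - 1)/(m - 8)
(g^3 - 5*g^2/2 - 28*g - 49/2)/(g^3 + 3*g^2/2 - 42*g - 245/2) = (g + 1)/(g + 5)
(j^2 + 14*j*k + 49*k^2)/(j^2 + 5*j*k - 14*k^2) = (j + 7*k)/(j - 2*k)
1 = 1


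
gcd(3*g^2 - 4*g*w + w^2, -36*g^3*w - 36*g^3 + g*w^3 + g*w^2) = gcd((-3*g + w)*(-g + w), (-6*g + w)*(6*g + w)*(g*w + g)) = 1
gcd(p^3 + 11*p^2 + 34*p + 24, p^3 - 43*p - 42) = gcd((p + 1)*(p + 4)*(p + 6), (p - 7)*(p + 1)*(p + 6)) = p^2 + 7*p + 6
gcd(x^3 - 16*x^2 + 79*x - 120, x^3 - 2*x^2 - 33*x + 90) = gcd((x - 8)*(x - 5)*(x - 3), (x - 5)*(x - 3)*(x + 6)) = x^2 - 8*x + 15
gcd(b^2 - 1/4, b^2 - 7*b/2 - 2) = b + 1/2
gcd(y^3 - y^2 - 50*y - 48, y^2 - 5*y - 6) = y + 1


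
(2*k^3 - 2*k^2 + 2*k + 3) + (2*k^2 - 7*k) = 2*k^3 - 5*k + 3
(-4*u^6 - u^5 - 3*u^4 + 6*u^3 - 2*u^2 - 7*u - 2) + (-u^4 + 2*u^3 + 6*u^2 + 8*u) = -4*u^6 - u^5 - 4*u^4 + 8*u^3 + 4*u^2 + u - 2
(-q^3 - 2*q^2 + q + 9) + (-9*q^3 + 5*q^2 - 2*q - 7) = -10*q^3 + 3*q^2 - q + 2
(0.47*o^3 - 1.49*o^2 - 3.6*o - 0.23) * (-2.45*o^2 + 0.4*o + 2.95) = -1.1515*o^5 + 3.8385*o^4 + 9.6105*o^3 - 5.272*o^2 - 10.712*o - 0.6785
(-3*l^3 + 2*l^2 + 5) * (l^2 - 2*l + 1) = -3*l^5 + 8*l^4 - 7*l^3 + 7*l^2 - 10*l + 5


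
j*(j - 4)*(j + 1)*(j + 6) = j^4 + 3*j^3 - 22*j^2 - 24*j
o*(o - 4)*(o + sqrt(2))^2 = o^4 - 4*o^3 + 2*sqrt(2)*o^3 - 8*sqrt(2)*o^2 + 2*o^2 - 8*o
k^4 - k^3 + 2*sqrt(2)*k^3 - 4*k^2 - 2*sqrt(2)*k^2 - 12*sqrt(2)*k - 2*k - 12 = (k - 3)*(k + 2)*(k + sqrt(2))^2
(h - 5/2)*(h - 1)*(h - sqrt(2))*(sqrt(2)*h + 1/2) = sqrt(2)*h^4 - 7*sqrt(2)*h^3/2 - 3*h^3/2 + 2*sqrt(2)*h^2 + 21*h^2/4 - 15*h/4 + 7*sqrt(2)*h/4 - 5*sqrt(2)/4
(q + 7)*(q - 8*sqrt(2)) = q^2 - 8*sqrt(2)*q + 7*q - 56*sqrt(2)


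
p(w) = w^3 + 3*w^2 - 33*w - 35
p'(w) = 3*w^2 + 6*w - 33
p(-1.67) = 23.82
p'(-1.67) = -34.65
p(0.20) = -41.47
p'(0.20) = -31.68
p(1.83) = -79.21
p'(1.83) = -11.97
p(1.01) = -64.24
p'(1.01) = -23.88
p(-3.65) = 76.79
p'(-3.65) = -14.93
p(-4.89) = 81.18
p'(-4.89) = 9.40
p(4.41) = -36.42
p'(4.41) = 51.80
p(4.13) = -49.67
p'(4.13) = 42.95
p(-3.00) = 64.00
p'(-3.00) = -24.00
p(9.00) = 640.00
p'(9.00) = 264.00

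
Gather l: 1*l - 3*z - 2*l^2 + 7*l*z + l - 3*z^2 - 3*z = -2*l^2 + l*(7*z + 2) - 3*z^2 - 6*z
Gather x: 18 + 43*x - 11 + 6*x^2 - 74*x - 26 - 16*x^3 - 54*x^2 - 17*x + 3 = -16*x^3 - 48*x^2 - 48*x - 16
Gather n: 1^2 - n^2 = 1 - n^2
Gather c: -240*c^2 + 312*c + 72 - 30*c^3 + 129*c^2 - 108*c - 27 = -30*c^3 - 111*c^2 + 204*c + 45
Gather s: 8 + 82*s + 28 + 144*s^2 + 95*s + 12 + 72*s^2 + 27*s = 216*s^2 + 204*s + 48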